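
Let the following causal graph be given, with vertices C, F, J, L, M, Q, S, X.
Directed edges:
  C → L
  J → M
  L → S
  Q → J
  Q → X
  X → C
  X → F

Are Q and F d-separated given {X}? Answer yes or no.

Bayes-Ball from Q | {X} reaches {J,M}.
F ∉ reach(Q|{X}) ⇒ Q ⊥ F | {X}.

Yes — Q ⊥ F | {X}.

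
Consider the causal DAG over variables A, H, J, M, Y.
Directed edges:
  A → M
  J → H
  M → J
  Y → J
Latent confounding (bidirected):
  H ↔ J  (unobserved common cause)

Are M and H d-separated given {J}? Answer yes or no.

Bayes-Ball from M | {J} reaches {A,H,Y}.
H ∈ reach(M|{J}) ⇒ M ⊥̸ H | {J}.

No — M and H are d-connected given {J}.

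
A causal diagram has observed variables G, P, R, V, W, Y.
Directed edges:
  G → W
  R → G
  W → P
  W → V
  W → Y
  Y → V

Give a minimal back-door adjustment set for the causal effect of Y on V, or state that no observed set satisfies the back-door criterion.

Y→V: minimal back-door set {W}.

desc(Y)\{Y}={V}; candidates ⊆ {G,P,R,W}.
size 0: {}; under {} Y still reaches {G,P,R,V,W} ∋ V.
{W}: Y⊥V given {W} in G with Y→· removed — back-door holds.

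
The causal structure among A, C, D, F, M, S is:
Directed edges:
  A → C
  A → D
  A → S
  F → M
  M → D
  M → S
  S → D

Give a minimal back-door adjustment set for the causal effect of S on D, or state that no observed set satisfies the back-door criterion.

desc(S)\{S}={D}; candidates ⊆ {A,C,F,M}.
size 0: {}; under {} S still reaches {A,C,D,F,M} ∋ D.
size 1: {A}, {C}, {F} …(+1); under {A} S still reaches {D,F,M} ∋ D.
{A,M}: S⊥D given {A,M} in G with S→· removed — back-door holds.

S→D: minimal back-door set {A, M}.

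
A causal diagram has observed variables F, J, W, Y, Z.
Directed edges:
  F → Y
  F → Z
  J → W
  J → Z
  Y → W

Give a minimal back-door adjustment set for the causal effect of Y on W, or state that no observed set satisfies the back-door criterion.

Y→W: minimal back-door set ∅.

desc(Y)\{Y}={W}; candidates ⊆ {F,J,Z}.
∅: Y⊥W given ∅ in G with Y→· removed — back-door holds.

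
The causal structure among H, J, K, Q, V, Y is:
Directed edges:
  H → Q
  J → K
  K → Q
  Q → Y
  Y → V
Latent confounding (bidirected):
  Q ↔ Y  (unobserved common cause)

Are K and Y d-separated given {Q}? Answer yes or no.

Bayes-Ball from K | {Q} reaches {H,J,V,Y}.
Y ∈ reach(K|{Q}) ⇒ K ⊥̸ Y | {Q}.

No — K and Y are d-connected given {Q}.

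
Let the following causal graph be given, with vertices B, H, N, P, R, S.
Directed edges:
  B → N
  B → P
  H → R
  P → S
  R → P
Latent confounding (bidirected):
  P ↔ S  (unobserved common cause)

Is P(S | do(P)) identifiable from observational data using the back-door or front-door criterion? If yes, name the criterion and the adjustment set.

desc(P)\{P}={S}; candidates ⊆ {B,H,N,R}.
P↔S: latent back-door arc(s) into P.
size 0: {}; under {} P still reaches {B,H,N,R,S} ∋ S.
size 1: {B}, {H}, {N} …(+1); under {B} P still reaches {H,R,S} ∋ S.
size 2: {B,H}, {B,N}, {B,R} …(+3); under {B,H} P still reaches {R,S} ∋ S.
P↔S cannot be blocked by any observed set — no back-door set.
No mediator lies on a directed P→…→S path.
Neither criterion identifies P(S|do(P)) in this graph.

P(S|do(P)): not identifiable (no BD/FD set).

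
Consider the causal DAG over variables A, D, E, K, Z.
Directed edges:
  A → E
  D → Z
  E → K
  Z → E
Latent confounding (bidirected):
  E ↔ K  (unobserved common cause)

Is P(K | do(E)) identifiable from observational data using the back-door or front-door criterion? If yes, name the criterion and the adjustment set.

P(K|do(E)): not identifiable (no BD/FD set).

desc(E)\{E}={K}; candidates ⊆ {A,D,Z}.
E↔K: latent back-door arc(s) into E.
size 0: {}; under {} E still reaches {A,D,K,Z} ∋ K.
size 1: {A}, {D}, {Z}; under {A} E still reaches {D,K,Z} ∋ K.
size 2: {A,D}, {A,Z}, {D,Z}; under {A,D} E still reaches {K,Z} ∋ K.
E↔K cannot be blocked by any observed set — no back-door set.
No mediator lies on a directed E→…→K path.
Neither criterion identifies P(K|do(E)) in this graph.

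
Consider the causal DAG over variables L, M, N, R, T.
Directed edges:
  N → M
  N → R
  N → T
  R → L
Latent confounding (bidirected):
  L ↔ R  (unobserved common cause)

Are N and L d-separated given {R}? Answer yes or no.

No — N and L are d-connected given {R}.

Bayes-Ball from N | {R} reaches {L,M,T}.
L ∈ reach(N|{R}) ⇒ N ⊥̸ L | {R}.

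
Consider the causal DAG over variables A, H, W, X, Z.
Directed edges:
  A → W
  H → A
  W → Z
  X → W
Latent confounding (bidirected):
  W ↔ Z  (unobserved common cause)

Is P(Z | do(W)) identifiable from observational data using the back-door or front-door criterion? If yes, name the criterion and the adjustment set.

desc(W)\{W}={Z}; candidates ⊆ {A,H,X}.
W↔Z: latent back-door arc(s) into W.
size 0: {}; under {} W still reaches {A,H,X,Z} ∋ Z.
size 1: {A}, {H}, {X}; under {A} W still reaches {X,Z} ∋ Z.
size 2: {A,H}, {A,X}, {H,X}; under {A,H} W still reaches {X,Z} ∋ Z.
W↔Z cannot be blocked by any observed set — no back-door set.
No mediator lies on a directed W→…→Z path.
Neither criterion identifies P(Z|do(W)) in this graph.

P(Z|do(W)): not identifiable (no BD/FD set).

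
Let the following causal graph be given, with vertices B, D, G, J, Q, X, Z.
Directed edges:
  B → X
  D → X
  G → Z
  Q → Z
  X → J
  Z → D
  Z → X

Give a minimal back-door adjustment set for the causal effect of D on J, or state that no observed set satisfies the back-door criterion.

D→J: minimal back-door set {Z}.

desc(D)\{D}={J,X}; candidates ⊆ {B,G,Q,Z}.
size 0: {}; under {} D still reaches {G,J,Q,X,Z} ∋ J.
{Z}: D⊥J given {Z} in G with D→· removed — back-door holds.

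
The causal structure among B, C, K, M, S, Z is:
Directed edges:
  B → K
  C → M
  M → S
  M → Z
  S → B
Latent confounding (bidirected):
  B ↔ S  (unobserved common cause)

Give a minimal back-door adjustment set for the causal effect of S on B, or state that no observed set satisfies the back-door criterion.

desc(S)\{S}={B,K}; candidates ⊆ {C,M,Z}.
S↔B: latent back-door arc(s) into S.
size 0: {}; under {} S still reaches {B,C,K,M,Z} ∋ B.
size 1: {C}, {M}, {Z}; under {C} S still reaches {B,K,M,Z} ∋ B.
size 2: {C,M}, {C,Z}, {M,Z}; under {C,M} S still reaches {B,K} ∋ B.
S↔B cannot be blocked by any observed set — no back-door set.

S→B: no observed back-door set.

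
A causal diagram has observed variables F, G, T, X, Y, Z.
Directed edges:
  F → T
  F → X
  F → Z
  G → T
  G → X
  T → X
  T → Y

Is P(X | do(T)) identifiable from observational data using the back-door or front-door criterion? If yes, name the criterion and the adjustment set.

P(X|do(T)): backdoor, adjust for {F, G}.

desc(T)\{T}={X,Y}; candidates ⊆ {F,G,Z}.
size 0: {}; under {} T still reaches {F,G,X,Z} ∋ X.
size 1: {F}, {G}, {Z}; under {F} T still reaches {G,X} ∋ X.
{F,G}: T⊥X given {F,G} in G with T→· removed — back-door holds.
P(X|do(T)) = Σ_{F,G} P(X|T,F,G)·P(F,G).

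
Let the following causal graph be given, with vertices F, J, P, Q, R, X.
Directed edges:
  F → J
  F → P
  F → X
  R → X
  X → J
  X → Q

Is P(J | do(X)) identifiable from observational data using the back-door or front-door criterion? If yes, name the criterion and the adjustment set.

desc(X)\{X}={J,Q}; candidates ⊆ {F,P,R}.
size 0: {}; under {} X still reaches {F,J,P,R} ∋ J.
{F}: X⊥J given {F} in G with X→· removed — back-door holds.
P(J|do(X)) = Σ_{F} P(J|X,F)·P(F).

P(J|do(X)): backdoor, adjust for {F}.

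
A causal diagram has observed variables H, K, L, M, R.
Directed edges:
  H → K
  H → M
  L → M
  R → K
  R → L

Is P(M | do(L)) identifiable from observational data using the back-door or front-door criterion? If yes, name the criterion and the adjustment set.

P(M|do(L)): backdoor, adjust for ∅.

desc(L)\{L}={M}; candidates ⊆ {H,K,R}.
∅: L⊥M given ∅ in G with L→· removed — back-door holds.
P(M|do(L)) = P(M|L) — no adjustment needed.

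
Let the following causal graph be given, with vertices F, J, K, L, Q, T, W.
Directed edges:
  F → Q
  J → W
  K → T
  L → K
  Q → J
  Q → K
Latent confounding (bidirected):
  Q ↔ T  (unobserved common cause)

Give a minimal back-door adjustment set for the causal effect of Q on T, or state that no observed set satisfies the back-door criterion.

Q→T: no observed back-door set.

desc(Q)\{Q}={J,K,T,W}; candidates ⊆ {F,L}.
Q↔T: latent back-door arc(s) into Q.
size 0: {}; under {} Q still reaches {F,T} ∋ T.
size 1: {F}, {L}; under {F} Q still reaches {T} ∋ T.
size 2: {F,L}; under {F,L} Q still reaches {T} ∋ T.
Q↔T cannot be blocked by any observed set — no back-door set.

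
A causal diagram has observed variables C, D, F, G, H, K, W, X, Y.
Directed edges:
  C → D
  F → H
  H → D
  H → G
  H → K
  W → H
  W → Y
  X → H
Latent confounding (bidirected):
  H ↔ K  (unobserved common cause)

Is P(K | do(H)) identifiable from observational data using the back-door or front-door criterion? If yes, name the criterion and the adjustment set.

P(K|do(H)): not identifiable (no BD/FD set).

desc(H)\{H}={D,G,K}; candidates ⊆ {C,F,W,X,Y}.
H↔K: latent back-door arc(s) into H.
size 0: {}; under {} H still reaches {F,K,W,X,Y} ∋ K.
size 1: {C}, {F}, {W} …(+2); under {C} H still reaches {F,K,W,X,Y} ∋ K.
size 2: {C,F}, {C,W}, {C,X} …(+7); under {C,F} H still reaches {K,W,X,Y} ∋ K.
H↔K cannot be blocked by any observed set — no back-door set.
No mediator lies on a directed H→…→K path.
Neither criterion identifies P(K|do(H)) in this graph.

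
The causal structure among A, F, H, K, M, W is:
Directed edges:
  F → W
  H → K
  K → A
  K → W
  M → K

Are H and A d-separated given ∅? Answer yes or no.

No — H and A are d-connected given ∅.

Bayes-Ball from H | ∅ reaches {A,K,W}.
A ∈ reach(H|∅) ⇒ H ⊥̸ A | ∅.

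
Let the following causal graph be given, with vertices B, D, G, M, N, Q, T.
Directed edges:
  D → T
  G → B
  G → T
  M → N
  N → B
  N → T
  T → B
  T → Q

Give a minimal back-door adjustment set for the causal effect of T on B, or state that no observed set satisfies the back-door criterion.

desc(T)\{T}={B,Q}; candidates ⊆ {D,G,M,N}.
size 0: {}; under {} T still reaches {B,D,G,M,N} ∋ B.
size 1: {D}, {G}, {M} …(+1); under {D} T still reaches {B,G,M,N} ∋ B.
{G,N}: T⊥B given {G,N} in G with T→· removed — back-door holds.

T→B: minimal back-door set {G, N}.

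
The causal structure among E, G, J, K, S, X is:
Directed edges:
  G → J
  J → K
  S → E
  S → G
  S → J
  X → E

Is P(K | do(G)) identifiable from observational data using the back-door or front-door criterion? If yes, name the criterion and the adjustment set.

desc(G)\{G}={J,K}; candidates ⊆ {E,S,X}.
size 0: {}; under {} G still reaches {E,J,K,S} ∋ K.
{S}: G⊥K given {S} in G with G→· removed — back-door holds.
P(K|do(G)) = Σ_{S} P(K|G,S)·P(S).

P(K|do(G)): backdoor, adjust for {S}.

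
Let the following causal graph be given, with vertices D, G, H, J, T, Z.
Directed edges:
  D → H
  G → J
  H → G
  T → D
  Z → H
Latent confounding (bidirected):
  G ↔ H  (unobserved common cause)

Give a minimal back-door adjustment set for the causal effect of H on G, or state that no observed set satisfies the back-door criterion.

H→G: no observed back-door set.

desc(H)\{H}={G,J}; candidates ⊆ {D,T,Z}.
H↔G: latent back-door arc(s) into H.
size 0: {}; under {} H still reaches {D,G,J,T,Z} ∋ G.
size 1: {D}, {T}, {Z}; under {D} H still reaches {G,J,Z} ∋ G.
size 2: {D,T}, {D,Z}, {T,Z}; under {D,T} H still reaches {G,J,Z} ∋ G.
H↔G cannot be blocked by any observed set — no back-door set.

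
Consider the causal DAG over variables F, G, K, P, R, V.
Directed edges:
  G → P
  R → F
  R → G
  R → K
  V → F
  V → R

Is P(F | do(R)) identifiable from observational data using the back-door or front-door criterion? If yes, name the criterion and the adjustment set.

P(F|do(R)): backdoor, adjust for {V}.

desc(R)\{R}={F,G,K,P}; candidates ⊆ {V}.
size 0: {}; under {} R still reaches {F,V} ∋ F.
{V}: R⊥F given {V} in G with R→· removed — back-door holds.
P(F|do(R)) = Σ_{V} P(F|R,V)·P(V).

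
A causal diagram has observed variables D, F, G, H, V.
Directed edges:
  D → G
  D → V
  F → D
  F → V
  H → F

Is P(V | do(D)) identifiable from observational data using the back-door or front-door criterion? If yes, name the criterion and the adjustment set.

desc(D)\{D}={G,V}; candidates ⊆ {F,H}.
size 0: {}; under {} D still reaches {F,H,V} ∋ V.
{F}: D⊥V given {F} in G with D→· removed — back-door holds.
P(V|do(D)) = Σ_{F} P(V|D,F)·P(F).

P(V|do(D)): backdoor, adjust for {F}.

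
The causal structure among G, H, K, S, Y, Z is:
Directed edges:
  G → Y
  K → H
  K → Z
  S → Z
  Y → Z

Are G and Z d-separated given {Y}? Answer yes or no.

Yes — G ⊥ Z | {Y}.

Bayes-Ball from G | {Y} reaches ∅.
Z ∉ reach(G|{Y}) ⇒ G ⊥ Z | {Y}.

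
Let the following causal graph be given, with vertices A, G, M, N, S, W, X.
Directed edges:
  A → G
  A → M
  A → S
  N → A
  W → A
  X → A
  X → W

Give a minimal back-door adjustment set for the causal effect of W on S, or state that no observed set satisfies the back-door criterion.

W→S: minimal back-door set {X}.

desc(W)\{W}={A,G,M,S}; candidates ⊆ {N,X}.
size 0: {}; under {} W still reaches {A,G,M,S,X} ∋ S.
{X}: W⊥S given {X} in G with W→· removed — back-door holds.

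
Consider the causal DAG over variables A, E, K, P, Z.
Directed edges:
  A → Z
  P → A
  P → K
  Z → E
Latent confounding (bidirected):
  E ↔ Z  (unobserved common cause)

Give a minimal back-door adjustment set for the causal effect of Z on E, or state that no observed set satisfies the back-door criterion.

desc(Z)\{Z}={E}; candidates ⊆ {A,K,P}.
Z↔E: latent back-door arc(s) into Z.
size 0: {}; under {} Z still reaches {A,E,K,P} ∋ E.
size 1: {A}, {K}, {P}; under {A} Z still reaches {E} ∋ E.
size 2: {A,K}, {A,P}, {K,P}; under {A,K} Z still reaches {E} ∋ E.
Z↔E cannot be blocked by any observed set — no back-door set.

Z→E: no observed back-door set.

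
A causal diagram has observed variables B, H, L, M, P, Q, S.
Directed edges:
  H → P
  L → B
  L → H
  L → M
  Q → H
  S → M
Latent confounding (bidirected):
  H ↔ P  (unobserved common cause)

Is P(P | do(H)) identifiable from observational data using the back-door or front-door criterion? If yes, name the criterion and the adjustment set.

desc(H)\{H}={P}; candidates ⊆ {B,L,M,Q,S}.
H↔P: latent back-door arc(s) into H.
size 0: {}; under {} H still reaches {B,L,M,P,Q} ∋ P.
size 1: {B}, {L}, {M} …(+2); under {B} H still reaches {L,M,P,Q} ∋ P.
size 2: {B,L}, {B,M}, {B,Q} …(+7); under {B,L} H still reaches {P,Q} ∋ P.
H↔P cannot be blocked by any observed set — no back-door set.
No mediator lies on a directed H→…→P path.
Neither criterion identifies P(P|do(H)) in this graph.

P(P|do(H)): not identifiable (no BD/FD set).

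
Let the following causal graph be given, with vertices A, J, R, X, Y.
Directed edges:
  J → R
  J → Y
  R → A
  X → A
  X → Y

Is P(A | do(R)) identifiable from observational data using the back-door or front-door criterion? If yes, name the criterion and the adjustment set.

desc(R)\{R}={A}; candidates ⊆ {J,X,Y}.
∅: R⊥A given ∅ in G with R→· removed — back-door holds.
P(A|do(R)) = P(A|R) — no adjustment needed.

P(A|do(R)): backdoor, adjust for ∅.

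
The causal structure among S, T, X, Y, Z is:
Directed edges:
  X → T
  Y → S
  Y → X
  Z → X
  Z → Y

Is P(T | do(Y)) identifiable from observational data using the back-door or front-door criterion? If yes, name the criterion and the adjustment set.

P(T|do(Y)): backdoor, adjust for {Z}.

desc(Y)\{Y}={S,T,X}; candidates ⊆ {Z}.
size 0: {}; under {} Y still reaches {T,X,Z} ∋ T.
{Z}: Y⊥T given {Z} in G with Y→· removed — back-door holds.
P(T|do(Y)) = Σ_{Z} P(T|Y,Z)·P(Z).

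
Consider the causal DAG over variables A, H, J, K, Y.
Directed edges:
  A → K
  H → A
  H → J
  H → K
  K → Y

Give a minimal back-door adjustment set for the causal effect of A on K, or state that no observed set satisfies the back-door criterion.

A→K: minimal back-door set {H}.

desc(A)\{A}={K,Y}; candidates ⊆ {H,J}.
size 0: {}; under {} A still reaches {H,J,K,Y} ∋ K.
{H}: A⊥K given {H} in G with A→· removed — back-door holds.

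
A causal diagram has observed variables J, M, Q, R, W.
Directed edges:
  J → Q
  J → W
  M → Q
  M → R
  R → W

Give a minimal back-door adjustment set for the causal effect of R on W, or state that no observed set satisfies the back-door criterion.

desc(R)\{R}={W}; candidates ⊆ {J,M,Q}.
∅: R⊥W given ∅ in G with R→· removed — back-door holds.

R→W: minimal back-door set ∅.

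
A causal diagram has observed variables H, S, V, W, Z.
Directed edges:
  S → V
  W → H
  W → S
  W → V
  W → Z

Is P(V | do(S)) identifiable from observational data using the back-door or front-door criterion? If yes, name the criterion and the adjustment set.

P(V|do(S)): backdoor, adjust for {W}.

desc(S)\{S}={V}; candidates ⊆ {H,W,Z}.
size 0: {}; under {} S still reaches {H,V,W,Z} ∋ V.
{W}: S⊥V given {W} in G with S→· removed — back-door holds.
P(V|do(S)) = Σ_{W} P(V|S,W)·P(W).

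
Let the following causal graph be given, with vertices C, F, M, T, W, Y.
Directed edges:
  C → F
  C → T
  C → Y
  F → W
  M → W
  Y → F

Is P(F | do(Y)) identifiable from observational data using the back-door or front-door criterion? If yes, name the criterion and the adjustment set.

P(F|do(Y)): backdoor, adjust for {C}.

desc(Y)\{Y}={F,W}; candidates ⊆ {C,M,T}.
size 0: {}; under {} Y still reaches {C,F,T,W} ∋ F.
{C}: Y⊥F given {C} in G with Y→· removed — back-door holds.
P(F|do(Y)) = Σ_{C} P(F|Y,C)·P(C).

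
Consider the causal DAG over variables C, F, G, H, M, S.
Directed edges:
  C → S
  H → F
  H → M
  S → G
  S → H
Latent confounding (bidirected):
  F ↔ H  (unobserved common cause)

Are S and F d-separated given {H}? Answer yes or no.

Bayes-Ball from S | {H} reaches {C,F,G}.
F ∈ reach(S|{H}) ⇒ S ⊥̸ F | {H}.

No — S and F are d-connected given {H}.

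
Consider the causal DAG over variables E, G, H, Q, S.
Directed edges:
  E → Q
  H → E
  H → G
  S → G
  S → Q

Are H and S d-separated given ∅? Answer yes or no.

Yes — H ⊥ S | ∅.

Bayes-Ball from H | ∅ reaches {E,G,Q}.
S ∉ reach(H|∅) ⇒ H ⊥ S | ∅.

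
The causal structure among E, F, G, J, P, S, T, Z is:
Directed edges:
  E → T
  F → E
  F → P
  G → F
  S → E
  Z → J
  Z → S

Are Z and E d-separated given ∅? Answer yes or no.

No — Z and E are d-connected given ∅.

Bayes-Ball from Z | ∅ reaches {E,J,S,T}.
E ∈ reach(Z|∅) ⇒ Z ⊥̸ E | ∅.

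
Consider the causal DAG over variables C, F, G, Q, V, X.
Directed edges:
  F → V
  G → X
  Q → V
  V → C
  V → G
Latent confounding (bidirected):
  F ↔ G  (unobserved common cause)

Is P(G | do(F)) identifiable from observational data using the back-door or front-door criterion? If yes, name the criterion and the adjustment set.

desc(F)\{F}={C,G,V,X}; candidates ⊆ {Q}.
F↔G: latent back-door arc(s) into F.
size 0: {}; under {} F still reaches {G,X} ∋ G.
size 1: {Q}; under {Q} F still reaches {G,X} ∋ G.
F↔G cannot be blocked by any observed set — no back-door set.
{V}: (i) intercepts every directed F→G path; (ii) no back-door F→{V}; (iii) {F} blocks every back-door {V}→G. Front-door holds.
P(G|do(F)) = Σ_{V} P(V|F) Σ_{F'} P(G|V,F')P(F').

P(G|do(F)): frontdoor, adjust for {V}.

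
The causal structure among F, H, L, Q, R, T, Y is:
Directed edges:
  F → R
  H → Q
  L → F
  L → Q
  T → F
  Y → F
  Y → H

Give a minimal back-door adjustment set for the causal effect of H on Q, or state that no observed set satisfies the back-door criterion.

H→Q: minimal back-door set ∅.

desc(H)\{H}={Q}; candidates ⊆ {F,L,R,T,Y}.
∅: H⊥Q given ∅ in G with H→· removed — back-door holds.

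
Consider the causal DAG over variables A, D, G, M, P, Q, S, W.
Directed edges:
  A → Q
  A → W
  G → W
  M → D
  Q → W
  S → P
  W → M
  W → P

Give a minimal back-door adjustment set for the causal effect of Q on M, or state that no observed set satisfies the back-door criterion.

desc(Q)\{Q}={D,M,P,W}; candidates ⊆ {A,G,S}.
size 0: {}; under {} Q still reaches {A,D,M,P,W} ∋ M.
{A}: Q⊥M given {A} in G with Q→· removed — back-door holds.

Q→M: minimal back-door set {A}.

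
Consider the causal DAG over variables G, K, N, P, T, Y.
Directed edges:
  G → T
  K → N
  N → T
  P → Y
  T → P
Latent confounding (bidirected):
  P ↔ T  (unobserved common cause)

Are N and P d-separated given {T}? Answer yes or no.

No — N and P are d-connected given {T}.

Bayes-Ball from N | {T} reaches {G,K,P,Y}.
P ∈ reach(N|{T}) ⇒ N ⊥̸ P | {T}.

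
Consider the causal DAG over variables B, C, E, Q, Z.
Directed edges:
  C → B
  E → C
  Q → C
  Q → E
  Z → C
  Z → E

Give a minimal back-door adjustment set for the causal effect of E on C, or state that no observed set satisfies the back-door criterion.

E→C: minimal back-door set {Q, Z}.

desc(E)\{E}={B,C}; candidates ⊆ {Q,Z}.
size 0: {}; under {} E still reaches {B,C,Q,Z} ∋ C.
size 1: {Q}, {Z}; under {Q} E still reaches {B,C,Z} ∋ C.
{Q,Z}: E⊥C given {Q,Z} in G with E→· removed — back-door holds.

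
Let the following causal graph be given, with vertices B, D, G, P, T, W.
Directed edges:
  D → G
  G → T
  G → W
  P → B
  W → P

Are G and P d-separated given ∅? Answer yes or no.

No — G and P are d-connected given ∅.

Bayes-Ball from G | ∅ reaches {B,D,P,T,W}.
P ∈ reach(G|∅) ⇒ G ⊥̸ P | ∅.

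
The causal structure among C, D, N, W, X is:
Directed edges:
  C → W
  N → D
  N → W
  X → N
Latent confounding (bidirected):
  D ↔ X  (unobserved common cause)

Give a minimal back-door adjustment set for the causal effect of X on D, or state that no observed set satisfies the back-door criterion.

desc(X)\{X}={D,N,W}; candidates ⊆ {C}.
X↔D: latent back-door arc(s) into X.
size 0: {}; under {} X still reaches {D} ∋ D.
size 1: {C}; under {C} X still reaches {D} ∋ D.
X↔D cannot be blocked by any observed set — no back-door set.

X→D: no observed back-door set.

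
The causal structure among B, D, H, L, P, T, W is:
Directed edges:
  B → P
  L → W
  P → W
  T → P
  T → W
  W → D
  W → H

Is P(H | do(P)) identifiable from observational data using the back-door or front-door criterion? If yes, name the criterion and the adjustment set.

P(H|do(P)): backdoor, adjust for {T}.

desc(P)\{P}={D,H,W}; candidates ⊆ {B,L,T}.
size 0: {}; under {} P still reaches {B,D,H,T,W} ∋ H.
{T}: P⊥H given {T} in G with P→· removed — back-door holds.
P(H|do(P)) = Σ_{T} P(H|P,T)·P(T).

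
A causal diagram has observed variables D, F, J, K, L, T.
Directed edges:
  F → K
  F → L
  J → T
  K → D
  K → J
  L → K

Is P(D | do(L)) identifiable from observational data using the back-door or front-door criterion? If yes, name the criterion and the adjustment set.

desc(L)\{L}={D,J,K,T}; candidates ⊆ {F}.
size 0: {}; under {} L still reaches {D,F,J,K,T} ∋ D.
{F}: L⊥D given {F} in G with L→· removed — back-door holds.
P(D|do(L)) = Σ_{F} P(D|L,F)·P(F).

P(D|do(L)): backdoor, adjust for {F}.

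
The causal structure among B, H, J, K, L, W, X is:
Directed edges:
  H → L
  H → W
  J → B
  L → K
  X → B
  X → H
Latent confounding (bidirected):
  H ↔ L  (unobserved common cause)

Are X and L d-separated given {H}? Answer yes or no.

Bayes-Ball from X | {H} reaches {B,K,L}.
L ∈ reach(X|{H}) ⇒ X ⊥̸ L | {H}.

No — X and L are d-connected given {H}.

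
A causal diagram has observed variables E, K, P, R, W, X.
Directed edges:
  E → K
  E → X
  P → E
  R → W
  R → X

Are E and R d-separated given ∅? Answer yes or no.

Bayes-Ball from E | ∅ reaches {K,P,X}.
R ∉ reach(E|∅) ⇒ E ⊥ R | ∅.

Yes — E ⊥ R | ∅.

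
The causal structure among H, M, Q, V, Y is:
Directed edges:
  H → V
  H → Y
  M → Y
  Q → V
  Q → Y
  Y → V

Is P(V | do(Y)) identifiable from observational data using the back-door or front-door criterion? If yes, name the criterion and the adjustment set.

P(V|do(Y)): backdoor, adjust for {H, Q}.

desc(Y)\{Y}={V}; candidates ⊆ {H,M,Q}.
size 0: {}; under {} Y still reaches {H,M,Q,V} ∋ V.
size 1: {H}, {M}, {Q}; under {H} Y still reaches {M,Q,V} ∋ V.
{H,Q}: Y⊥V given {H,Q} in G with Y→· removed — back-door holds.
P(V|do(Y)) = Σ_{H,Q} P(V|Y,H,Q)·P(H,Q).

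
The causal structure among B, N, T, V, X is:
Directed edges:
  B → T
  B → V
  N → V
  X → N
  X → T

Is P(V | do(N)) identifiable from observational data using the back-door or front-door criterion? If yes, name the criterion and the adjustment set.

desc(N)\{N}={V}; candidates ⊆ {B,T,X}.
∅: N⊥V given ∅ in G with N→· removed — back-door holds.
P(V|do(N)) = P(V|N) — no adjustment needed.

P(V|do(N)): backdoor, adjust for ∅.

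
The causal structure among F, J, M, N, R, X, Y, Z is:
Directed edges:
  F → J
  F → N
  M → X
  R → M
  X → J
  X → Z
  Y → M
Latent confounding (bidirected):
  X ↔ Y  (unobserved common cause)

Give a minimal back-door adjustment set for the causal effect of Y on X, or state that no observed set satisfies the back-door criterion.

Y→X: no observed back-door set.

desc(Y)\{Y}={J,M,X,Z}; candidates ⊆ {F,N,R}.
Y↔X: latent back-door arc(s) into Y.
size 0: {}; under {} Y still reaches {J,X,Z} ∋ X.
size 1: {F}, {N}, {R}; under {F} Y still reaches {J,X,Z} ∋ X.
size 2: {F,N}, {F,R}, {N,R}; under {F,N} Y still reaches {J,X,Z} ∋ X.
Y↔X cannot be blocked by any observed set — no back-door set.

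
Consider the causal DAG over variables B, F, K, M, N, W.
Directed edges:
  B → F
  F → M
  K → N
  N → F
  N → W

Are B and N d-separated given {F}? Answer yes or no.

Bayes-Ball from B | {F} reaches {K,N,W}.
N ∈ reach(B|{F}) ⇒ B ⊥̸ N | {F}.

No — B and N are d-connected given {F}.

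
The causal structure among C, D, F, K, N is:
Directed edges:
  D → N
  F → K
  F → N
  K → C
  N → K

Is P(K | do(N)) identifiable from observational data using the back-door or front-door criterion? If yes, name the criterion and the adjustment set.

desc(N)\{N}={C,K}; candidates ⊆ {D,F}.
size 0: {}; under {} N still reaches {C,D,F,K} ∋ K.
{F}: N⊥K given {F} in G with N→· removed — back-door holds.
P(K|do(N)) = Σ_{F} P(K|N,F)·P(F).

P(K|do(N)): backdoor, adjust for {F}.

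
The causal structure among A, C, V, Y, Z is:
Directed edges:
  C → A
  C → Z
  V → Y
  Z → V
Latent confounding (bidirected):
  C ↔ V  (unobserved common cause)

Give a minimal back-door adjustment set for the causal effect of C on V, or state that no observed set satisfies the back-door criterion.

desc(C)\{C}={A,V,Y,Z}; candidates ⊆ {—}.
C↔V: latent back-door arc(s) into C.
size 0: {}; under {} C still reaches {V,Y} ∋ V.
C↔V cannot be blocked by any observed set — no back-door set.

C→V: no observed back-door set.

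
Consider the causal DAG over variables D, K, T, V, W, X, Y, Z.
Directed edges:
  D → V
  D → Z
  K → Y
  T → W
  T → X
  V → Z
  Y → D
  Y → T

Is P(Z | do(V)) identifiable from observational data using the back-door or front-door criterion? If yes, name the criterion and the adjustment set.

desc(V)\{V}={Z}; candidates ⊆ {D,K,T,W,X,Y}.
size 0: {}; under {} V still reaches {D,K,T,W,X,Y,Z} ∋ Z.
{D}: V⊥Z given {D} in G with V→· removed — back-door holds.
P(Z|do(V)) = Σ_{D} P(Z|V,D)·P(D).

P(Z|do(V)): backdoor, adjust for {D}.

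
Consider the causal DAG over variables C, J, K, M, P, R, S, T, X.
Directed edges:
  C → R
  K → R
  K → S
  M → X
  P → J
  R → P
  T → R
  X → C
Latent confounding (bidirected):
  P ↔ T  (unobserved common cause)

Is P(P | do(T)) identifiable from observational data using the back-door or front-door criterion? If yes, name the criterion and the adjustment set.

P(P|do(T)): frontdoor, adjust for {R}.

desc(T)\{T}={J,P,R}; candidates ⊆ {C,K,M,S,X}.
T↔P: latent back-door arc(s) into T.
size 0: {}; under {} T still reaches {J,P} ∋ P.
size 1: {C}, {K}, {M} …(+2); under {C} T still reaches {J,P} ∋ P.
size 2: {C,K}, {C,M}, {C,S} …(+7); under {C,K} T still reaches {J,P} ∋ P.
T↔P cannot be blocked by any observed set — no back-door set.
{R}: (i) intercepts every directed T→P path; (ii) no back-door T→{R}; (iii) {T} blocks every back-door {R}→P. Front-door holds.
P(P|do(T)) = Σ_{R} P(R|T) Σ_{T'} P(P|R,T')P(T').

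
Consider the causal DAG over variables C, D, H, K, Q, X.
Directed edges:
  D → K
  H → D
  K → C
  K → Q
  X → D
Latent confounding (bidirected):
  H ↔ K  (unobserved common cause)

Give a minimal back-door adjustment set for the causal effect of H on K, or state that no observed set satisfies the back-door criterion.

desc(H)\{H}={C,D,K,Q}; candidates ⊆ {X}.
H↔K: latent back-door arc(s) into H.
size 0: {}; under {} H still reaches {C,K,Q} ∋ K.
size 1: {X}; under {X} H still reaches {C,K,Q} ∋ K.
H↔K cannot be blocked by any observed set — no back-door set.

H→K: no observed back-door set.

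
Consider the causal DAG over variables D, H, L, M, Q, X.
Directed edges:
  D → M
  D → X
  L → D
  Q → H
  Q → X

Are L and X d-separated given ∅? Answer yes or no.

No — L and X are d-connected given ∅.

Bayes-Ball from L | ∅ reaches {D,M,X}.
X ∈ reach(L|∅) ⇒ L ⊥̸ X | ∅.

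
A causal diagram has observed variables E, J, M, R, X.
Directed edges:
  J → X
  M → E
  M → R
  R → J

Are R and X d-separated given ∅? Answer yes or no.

Bayes-Ball from R | ∅ reaches {E,J,M,X}.
X ∈ reach(R|∅) ⇒ R ⊥̸ X | ∅.

No — R and X are d-connected given ∅.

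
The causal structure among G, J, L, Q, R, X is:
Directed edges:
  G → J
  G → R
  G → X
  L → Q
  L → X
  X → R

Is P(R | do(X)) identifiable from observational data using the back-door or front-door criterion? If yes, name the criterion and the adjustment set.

desc(X)\{X}={R}; candidates ⊆ {G,J,L,Q}.
size 0: {}; under {} X still reaches {G,J,L,Q,R} ∋ R.
{G}: X⊥R given {G} in G with X→· removed — back-door holds.
P(R|do(X)) = Σ_{G} P(R|X,G)·P(G).

P(R|do(X)): backdoor, adjust for {G}.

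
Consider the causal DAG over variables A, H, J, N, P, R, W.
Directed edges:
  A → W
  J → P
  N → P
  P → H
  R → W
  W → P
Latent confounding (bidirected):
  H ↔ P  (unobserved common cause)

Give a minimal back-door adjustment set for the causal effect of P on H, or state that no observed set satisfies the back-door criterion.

desc(P)\{P}={H}; candidates ⊆ {A,J,N,R,W}.
P↔H: latent back-door arc(s) into P.
size 0: {}; under {} P still reaches {A,H,J,N,R,W} ∋ H.
size 1: {A}, {J}, {N} …(+2); under {A} P still reaches {H,J,N,R,W} ∋ H.
size 2: {A,J}, {A,N}, {A,R} …(+7); under {A,J} P still reaches {H,N,R,W} ∋ H.
P↔H cannot be blocked by any observed set — no back-door set.

P→H: no observed back-door set.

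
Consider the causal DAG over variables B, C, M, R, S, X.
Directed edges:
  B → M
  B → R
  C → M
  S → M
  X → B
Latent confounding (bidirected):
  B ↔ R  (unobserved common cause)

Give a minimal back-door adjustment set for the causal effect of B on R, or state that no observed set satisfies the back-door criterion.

B→R: no observed back-door set.

desc(B)\{B}={M,R}; candidates ⊆ {C,S,X}.
B↔R: latent back-door arc(s) into B.
size 0: {}; under {} B still reaches {R,X} ∋ R.
size 1: {C}, {S}, {X}; under {C} B still reaches {R,X} ∋ R.
size 2: {C,S}, {C,X}, {S,X}; under {C,S} B still reaches {R,X} ∋ R.
B↔R cannot be blocked by any observed set — no back-door set.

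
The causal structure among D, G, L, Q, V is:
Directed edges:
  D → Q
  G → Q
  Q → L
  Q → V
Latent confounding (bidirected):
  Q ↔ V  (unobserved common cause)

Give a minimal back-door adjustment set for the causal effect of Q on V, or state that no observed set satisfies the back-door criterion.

desc(Q)\{Q}={L,V}; candidates ⊆ {D,G}.
Q↔V: latent back-door arc(s) into Q.
size 0: {}; under {} Q still reaches {D,G,V} ∋ V.
size 1: {D}, {G}; under {D} Q still reaches {G,V} ∋ V.
size 2: {D,G}; under {D,G} Q still reaches {V} ∋ V.
Q↔V cannot be blocked by any observed set — no back-door set.

Q→V: no observed back-door set.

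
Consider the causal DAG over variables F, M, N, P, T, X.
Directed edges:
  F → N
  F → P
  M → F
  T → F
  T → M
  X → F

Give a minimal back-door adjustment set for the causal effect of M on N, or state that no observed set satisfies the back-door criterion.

M→N: minimal back-door set {T}.

desc(M)\{M}={F,N,P}; candidates ⊆ {T,X}.
size 0: {}; under {} M still reaches {F,N,P,T} ∋ N.
{T}: M⊥N given {T} in G with M→· removed — back-door holds.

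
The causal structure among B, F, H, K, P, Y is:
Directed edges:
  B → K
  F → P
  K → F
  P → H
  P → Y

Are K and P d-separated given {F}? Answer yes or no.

Yes — K ⊥ P | {F}.

Bayes-Ball from K | {F} reaches {B}.
P ∉ reach(K|{F}) ⇒ K ⊥ P | {F}.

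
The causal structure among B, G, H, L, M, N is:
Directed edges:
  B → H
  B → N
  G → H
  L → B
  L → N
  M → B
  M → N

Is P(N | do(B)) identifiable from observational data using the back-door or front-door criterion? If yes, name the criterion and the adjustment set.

desc(B)\{B}={H,N}; candidates ⊆ {G,L,M}.
size 0: {}; under {} B still reaches {L,M,N} ∋ N.
size 1: {G}, {L}, {M}; under {G} B still reaches {L,M,N} ∋ N.
{L,M}: B⊥N given {L,M} in G with B→· removed — back-door holds.
P(N|do(B)) = Σ_{L,M} P(N|B,L,M)·P(L,M).

P(N|do(B)): backdoor, adjust for {L, M}.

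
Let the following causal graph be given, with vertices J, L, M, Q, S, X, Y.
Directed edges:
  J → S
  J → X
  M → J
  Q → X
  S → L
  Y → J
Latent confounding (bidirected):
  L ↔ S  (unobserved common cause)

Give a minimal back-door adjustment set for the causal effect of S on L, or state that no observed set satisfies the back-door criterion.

desc(S)\{S}={L}; candidates ⊆ {J,M,Q,X,Y}.
S↔L: latent back-door arc(s) into S.
size 0: {}; under {} S still reaches {J,L,M,X,Y} ∋ L.
size 1: {J}, {M}, {Q} …(+2); under {J} S still reaches {L} ∋ L.
size 2: {J,M}, {J,Q}, {J,X} …(+7); under {J,M} S still reaches {L} ∋ L.
S↔L cannot be blocked by any observed set — no back-door set.

S→L: no observed back-door set.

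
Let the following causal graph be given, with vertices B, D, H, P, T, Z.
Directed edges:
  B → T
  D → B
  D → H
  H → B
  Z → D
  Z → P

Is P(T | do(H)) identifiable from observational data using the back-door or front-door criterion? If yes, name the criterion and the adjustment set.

desc(H)\{H}={B,T}; candidates ⊆ {D,P,Z}.
size 0: {}; under {} H still reaches {B,D,P,T,Z} ∋ T.
{D}: H⊥T given {D} in G with H→· removed — back-door holds.
P(T|do(H)) = Σ_{D} P(T|H,D)·P(D).

P(T|do(H)): backdoor, adjust for {D}.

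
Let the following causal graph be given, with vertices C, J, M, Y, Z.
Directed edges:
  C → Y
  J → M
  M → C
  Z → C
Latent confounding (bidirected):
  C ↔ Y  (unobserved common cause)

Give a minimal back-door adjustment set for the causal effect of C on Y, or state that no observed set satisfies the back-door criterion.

desc(C)\{C}={Y}; candidates ⊆ {J,M,Z}.
C↔Y: latent back-door arc(s) into C.
size 0: {}; under {} C still reaches {J,M,Y,Z} ∋ Y.
size 1: {J}, {M}, {Z}; under {J} C still reaches {M,Y,Z} ∋ Y.
size 2: {J,M}, {J,Z}, {M,Z}; under {J,M} C still reaches {Y,Z} ∋ Y.
C↔Y cannot be blocked by any observed set — no back-door set.

C→Y: no observed back-door set.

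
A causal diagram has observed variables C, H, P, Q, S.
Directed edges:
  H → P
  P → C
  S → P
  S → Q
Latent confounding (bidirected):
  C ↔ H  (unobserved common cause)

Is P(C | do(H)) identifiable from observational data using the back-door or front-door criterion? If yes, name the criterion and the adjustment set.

desc(H)\{H}={C,P}; candidates ⊆ {Q,S}.
H↔C: latent back-door arc(s) into H.
size 0: {}; under {} H still reaches {C} ∋ C.
size 1: {Q}, {S}; under {Q} H still reaches {C} ∋ C.
size 2: {Q,S}; under {Q,S} H still reaches {C} ∋ C.
H↔C cannot be blocked by any observed set — no back-door set.
{P}: (i) intercepts every directed H→C path; (ii) no back-door H→{P}; (iii) {H} blocks every back-door {P}→C. Front-door holds.
P(C|do(H)) = Σ_{P} P(P|H) Σ_{H'} P(C|P,H')P(H').

P(C|do(H)): frontdoor, adjust for {P}.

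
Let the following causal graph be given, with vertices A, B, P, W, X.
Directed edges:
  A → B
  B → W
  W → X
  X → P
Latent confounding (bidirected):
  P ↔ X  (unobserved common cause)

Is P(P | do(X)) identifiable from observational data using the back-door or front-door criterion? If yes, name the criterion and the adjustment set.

desc(X)\{X}={P}; candidates ⊆ {A,B,W}.
X↔P: latent back-door arc(s) into X.
size 0: {}; under {} X still reaches {A,B,P,W} ∋ P.
size 1: {A}, {B}, {W}; under {A} X still reaches {B,P,W} ∋ P.
size 2: {A,B}, {A,W}, {B,W}; under {A,B} X still reaches {P,W} ∋ P.
X↔P cannot be blocked by any observed set — no back-door set.
No mediator lies on a directed X→…→P path.
Neither criterion identifies P(P|do(X)) in this graph.

P(P|do(X)): not identifiable (no BD/FD set).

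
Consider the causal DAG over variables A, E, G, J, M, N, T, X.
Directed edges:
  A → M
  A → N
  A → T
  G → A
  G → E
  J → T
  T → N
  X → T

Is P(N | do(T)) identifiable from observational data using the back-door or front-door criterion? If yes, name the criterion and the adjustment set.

desc(T)\{T}={N}; candidates ⊆ {A,E,G,J,M,X}.
size 0: {}; under {} T still reaches {A,E,G,J,M,N,X} ∋ N.
{A}: T⊥N given {A} in G with T→· removed — back-door holds.
P(N|do(T)) = Σ_{A} P(N|T,A)·P(A).

P(N|do(T)): backdoor, adjust for {A}.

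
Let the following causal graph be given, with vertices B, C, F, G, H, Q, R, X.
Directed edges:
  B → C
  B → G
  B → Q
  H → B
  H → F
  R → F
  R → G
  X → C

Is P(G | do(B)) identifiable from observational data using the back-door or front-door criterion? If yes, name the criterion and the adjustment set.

desc(B)\{B}={C,G,Q}; candidates ⊆ {F,H,R,X}.
∅: B⊥G given ∅ in G with B→· removed — back-door holds.
P(G|do(B)) = P(G|B) — no adjustment needed.

P(G|do(B)): backdoor, adjust for ∅.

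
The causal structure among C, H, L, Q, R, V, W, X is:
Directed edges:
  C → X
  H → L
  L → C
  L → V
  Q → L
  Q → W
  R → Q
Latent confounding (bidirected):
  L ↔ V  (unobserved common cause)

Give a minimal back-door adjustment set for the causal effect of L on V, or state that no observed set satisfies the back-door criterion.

L→V: no observed back-door set.

desc(L)\{L}={C,V,X}; candidates ⊆ {H,Q,R,W}.
L↔V: latent back-door arc(s) into L.
size 0: {}; under {} L still reaches {H,Q,R,V,W} ∋ V.
size 1: {H}, {Q}, {R} …(+1); under {H} L still reaches {Q,R,V,W} ∋ V.
size 2: {H,Q}, {H,R}, {H,W} …(+3); under {H,Q} L still reaches {V} ∋ V.
L↔V cannot be blocked by any observed set — no back-door set.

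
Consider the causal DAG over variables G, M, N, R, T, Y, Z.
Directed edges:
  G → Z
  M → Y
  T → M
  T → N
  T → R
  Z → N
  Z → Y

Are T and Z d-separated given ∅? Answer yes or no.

Yes — T ⊥ Z | ∅.

Bayes-Ball from T | ∅ reaches {M,N,R,Y}.
Z ∉ reach(T|∅) ⇒ T ⊥ Z | ∅.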